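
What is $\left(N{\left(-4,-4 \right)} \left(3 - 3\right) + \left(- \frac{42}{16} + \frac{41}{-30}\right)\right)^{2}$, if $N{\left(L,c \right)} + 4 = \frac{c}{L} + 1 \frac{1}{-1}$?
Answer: $\frac{229441}{14400} \approx 15.933$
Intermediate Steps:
$N{\left(L,c \right)} = -5 + \frac{c}{L}$ ($N{\left(L,c \right)} = -4 + \left(\frac{c}{L} + 1 \frac{1}{-1}\right) = -4 + \left(\frac{c}{L} + 1 \left(-1\right)\right) = -4 - \left(1 - \frac{c}{L}\right) = -5 + \frac{c}{L}$)
$\left(N{\left(-4,-4 \right)} \left(3 - 3\right) + \left(- \frac{42}{16} + \frac{41}{-30}\right)\right)^{2} = \left(\left(-5 - \frac{4}{-4}\right) \left(3 - 3\right) + \left(- \frac{42}{16} + \frac{41}{-30}\right)\right)^{2} = \left(\left(-5 - -1\right) 0 + \left(\left(-42\right) \frac{1}{16} + 41 \left(- \frac{1}{30}\right)\right)\right)^{2} = \left(\left(-5 + 1\right) 0 - \frac{479}{120}\right)^{2} = \left(\left(-4\right) 0 - \frac{479}{120}\right)^{2} = \left(0 - \frac{479}{120}\right)^{2} = \left(- \frac{479}{120}\right)^{2} = \frac{229441}{14400}$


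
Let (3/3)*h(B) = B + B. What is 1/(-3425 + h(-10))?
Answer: -1/3445 ≈ -0.00029028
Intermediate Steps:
h(B) = 2*B (h(B) = B + B = 2*B)
1/(-3425 + h(-10)) = 1/(-3425 + 2*(-10)) = 1/(-3425 - 20) = 1/(-3445) = -1/3445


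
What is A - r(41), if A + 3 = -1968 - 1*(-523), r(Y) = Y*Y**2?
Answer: -70369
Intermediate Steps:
r(Y) = Y**3
A = -1448 (A = -3 + (-1968 - 1*(-523)) = -3 + (-1968 + 523) = -3 - 1445 = -1448)
A - r(41) = -1448 - 1*41**3 = -1448 - 1*68921 = -1448 - 68921 = -70369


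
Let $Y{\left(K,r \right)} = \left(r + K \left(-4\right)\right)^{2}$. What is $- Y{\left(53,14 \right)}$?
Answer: $-39204$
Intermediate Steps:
$Y{\left(K,r \right)} = \left(r - 4 K\right)^{2}$
$- Y{\left(53,14 \right)} = - \left(\left(-1\right) 14 + 4 \cdot 53\right)^{2} = - \left(-14 + 212\right)^{2} = - 198^{2} = \left(-1\right) 39204 = -39204$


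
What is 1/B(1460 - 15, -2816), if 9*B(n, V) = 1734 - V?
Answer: 9/4550 ≈ 0.0019780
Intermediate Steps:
B(n, V) = 578/3 - V/9 (B(n, V) = (1734 - V)/9 = 578/3 - V/9)
1/B(1460 - 15, -2816) = 1/(578/3 - ⅑*(-2816)) = 1/(578/3 + 2816/9) = 1/(4550/9) = 9/4550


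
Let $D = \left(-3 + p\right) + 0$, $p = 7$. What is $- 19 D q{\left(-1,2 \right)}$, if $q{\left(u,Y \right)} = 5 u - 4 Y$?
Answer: $988$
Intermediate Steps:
$q{\left(u,Y \right)} = - 4 Y + 5 u$
$D = 4$ ($D = \left(-3 + 7\right) + 0 = 4 + 0 = 4$)
$- 19 D q{\left(-1,2 \right)} = \left(-19\right) 4 \left(\left(-4\right) 2 + 5 \left(-1\right)\right) = - 76 \left(-8 - 5\right) = \left(-76\right) \left(-13\right) = 988$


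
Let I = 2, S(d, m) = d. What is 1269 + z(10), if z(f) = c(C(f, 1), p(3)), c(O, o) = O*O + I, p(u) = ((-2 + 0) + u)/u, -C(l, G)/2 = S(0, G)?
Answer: 1271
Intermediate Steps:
C(l, G) = 0 (C(l, G) = -2*0 = 0)
p(u) = (-2 + u)/u
c(O, o) = 2 + O**2 (c(O, o) = O*O + 2 = O**2 + 2 = 2 + O**2)
z(f) = 2 (z(f) = 2 + 0**2 = 2 + 0 = 2)
1269 + z(10) = 1269 + 2 = 1271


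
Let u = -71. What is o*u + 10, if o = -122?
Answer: 8672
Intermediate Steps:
o*u + 10 = -122*(-71) + 10 = 8662 + 10 = 8672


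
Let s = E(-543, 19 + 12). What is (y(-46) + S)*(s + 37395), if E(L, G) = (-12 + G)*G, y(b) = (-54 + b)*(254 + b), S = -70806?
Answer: -3479562304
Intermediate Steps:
E(L, G) = G*(-12 + G)
s = 589 (s = (19 + 12)*(-12 + (19 + 12)) = 31*(-12 + 31) = 31*19 = 589)
(y(-46) + S)*(s + 37395) = ((-13716 + (-46)² + 200*(-46)) - 70806)*(589 + 37395) = ((-13716 + 2116 - 9200) - 70806)*37984 = (-20800 - 70806)*37984 = -91606*37984 = -3479562304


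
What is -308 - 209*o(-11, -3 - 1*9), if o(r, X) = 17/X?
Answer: -143/12 ≈ -11.917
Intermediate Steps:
-308 - 209*o(-11, -3 - 1*9) = -308 - 3553/(-3 - 1*9) = -308 - 3553/(-3 - 9) = -308 - 3553/(-12) = -308 - 3553*(-1)/12 = -308 - 209*(-17/12) = -308 + 3553/12 = -143/12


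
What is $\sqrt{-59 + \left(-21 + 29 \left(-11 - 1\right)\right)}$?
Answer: $2 i \sqrt{107} \approx 20.688 i$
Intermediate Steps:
$\sqrt{-59 + \left(-21 + 29 \left(-11 - 1\right)\right)} = \sqrt{-59 + \left(-21 + 29 \left(-12\right)\right)} = \sqrt{-59 - 369} = \sqrt{-428} = 2 i \sqrt{107}$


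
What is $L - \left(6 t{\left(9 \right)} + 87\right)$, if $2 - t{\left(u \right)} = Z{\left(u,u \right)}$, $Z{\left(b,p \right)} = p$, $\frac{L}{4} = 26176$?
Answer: $104659$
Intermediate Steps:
$L = 104704$ ($L = 4 \cdot 26176 = 104704$)
$t{\left(u \right)} = 2 - u$
$L - \left(6 t{\left(9 \right)} + 87\right) = 104704 - \left(6 \left(2 - 9\right) + 87\right) = 104704 - \left(6 \left(-7\right) + 87\right) = 104704 - \left(-42 + 87\right) = 104704 - 45 = 104659$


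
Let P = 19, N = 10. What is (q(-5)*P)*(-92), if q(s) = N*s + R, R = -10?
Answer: 104880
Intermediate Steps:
q(s) = -10 + 10*s (q(s) = 10*s - 10 = -10 + 10*s)
(q(-5)*P)*(-92) = ((-10 + 10*(-5))*19)*(-92) = ((-10 - 50)*19)*(-92) = -60*19*(-92) = -1140*(-92) = 104880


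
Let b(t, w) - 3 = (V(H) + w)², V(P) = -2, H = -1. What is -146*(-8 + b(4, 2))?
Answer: 730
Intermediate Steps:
b(t, w) = 3 + (-2 + w)²
-146*(-8 + b(4, 2)) = -146*(-8 + (3 + (-2 + 2)²)) = -146*(-8 + (3 + 0²)) = -146*(-8 + (3 + 0)) = -146*(-8 + 3) = -146*(-5) = 730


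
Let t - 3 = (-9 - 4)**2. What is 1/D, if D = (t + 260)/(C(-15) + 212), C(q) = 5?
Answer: 217/432 ≈ 0.50231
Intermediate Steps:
t = 172 (t = 3 + (-9 - 4)**2 = 3 + (-13)**2 = 3 + 169 = 172)
D = 432/217 (D = (172 + 260)/(5 + 212) = 432/217 ≈ 1.9908)
1/D = 1/(432/217) = 217/432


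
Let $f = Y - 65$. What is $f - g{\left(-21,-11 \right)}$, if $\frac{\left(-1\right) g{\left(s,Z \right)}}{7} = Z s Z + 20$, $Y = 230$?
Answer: $-17482$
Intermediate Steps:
$g{\left(s,Z \right)} = -140 - 7 s Z^{2}$ ($g{\left(s,Z \right)} = - 7 \left(Z s Z + 20\right) = - 7 \left(s Z^{2} + 20\right) = - 7 \left(20 + s Z^{2}\right) = -140 - 7 s Z^{2}$)
$f = 165$ ($f = 230 - 65 = 165$)
$f - g{\left(-21,-11 \right)} = 165 - \left(-140 - - 147 \left(-11\right)^{2}\right) = 165 - \left(-140 - \left(-147\right) 121\right) = 165 - \left(-140 + 17787\right) = 165 - 17647 = -17482$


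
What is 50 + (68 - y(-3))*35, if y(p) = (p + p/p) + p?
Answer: 2605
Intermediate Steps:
y(p) = 1 + 2*p (y(p) = (p + 1) + p = (1 + p) + p = 1 + 2*p)
50 + (68 - y(-3))*35 = 50 + (68 - (1 + 2*(-3)))*35 = 50 + (68 - (1 - 6))*35 = 50 + (68 - 1*(-5))*35 = 50 + (68 + 5)*35 = 50 + 73*35 = 50 + 2555 = 2605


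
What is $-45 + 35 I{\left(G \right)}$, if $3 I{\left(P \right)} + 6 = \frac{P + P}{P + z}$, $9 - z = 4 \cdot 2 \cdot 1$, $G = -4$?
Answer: $- \frac{755}{9} \approx -83.889$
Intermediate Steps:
$z = 1$ ($z = 9 - 4 \cdot 2 \cdot 1 = 9 - 8 \cdot 1 = 9 - 8 = 1$)
$I{\left(P \right)} = -2 + \frac{2 P}{3 \left(1 + P\right)}$ ($I{\left(P \right)} = -2 + \frac{\left(P + P\right) \frac{1}{P + 1}}{3} = -2 + \frac{2 P \frac{1}{1 + P}}{3} = -2 + \frac{2 P}{3 \left(1 + P\right)}$)
$-45 + 35 I{\left(G \right)} = -45 + 35 \frac{2 \left(-3 - -8\right)}{3 \left(1 - 4\right)} = -45 + 35 \frac{2 \left(-3 + 8\right)}{3 \left(-3\right)} = -45 + 35 \cdot \frac{2}{3} \left(- \frac{1}{3}\right) 5 = -45 + 35 \left(- \frac{10}{9}\right) = -45 - \frac{350}{9} = - \frac{755}{9}$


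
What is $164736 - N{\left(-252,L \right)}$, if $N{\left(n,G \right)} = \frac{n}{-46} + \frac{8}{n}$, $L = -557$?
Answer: $\frac{238694572}{1449} \approx 1.6473 \cdot 10^{5}$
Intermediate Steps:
$N{\left(n,G \right)} = \frac{8}{n} - \frac{n}{46}$ ($N{\left(n,G \right)} = n \left(- \frac{1}{46}\right) + \frac{8}{n} = - \frac{n}{46} + \frac{8}{n} = \frac{8}{n} - \frac{n}{46}$)
$164736 - N{\left(-252,L \right)} = 164736 - \left(\frac{8}{-252} - - \frac{126}{23}\right) = 164736 - \left(8 \left(- \frac{1}{252}\right) + \frac{126}{23}\right) = 164736 - \left(- \frac{2}{63} + \frac{126}{23}\right) = 164736 - \frac{7892}{1449} = \frac{238694572}{1449}$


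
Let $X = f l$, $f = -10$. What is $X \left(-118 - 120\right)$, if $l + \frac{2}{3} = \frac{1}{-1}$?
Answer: $- \frac{11900}{3} \approx -3966.7$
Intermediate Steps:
$l = - \frac{5}{3}$ ($l = - \frac{2}{3} + \frac{1}{-1} = - \frac{2}{3} - 1 = - \frac{5}{3} \approx -1.6667$)
$X = \frac{50}{3}$ ($X = \left(-10\right) \left(- \frac{5}{3}\right) = \frac{50}{3} \approx 16.667$)
$X \left(-118 - 120\right) = \frac{50 \left(-118 - 120\right)}{3} = \frac{50}{3} \left(-238\right) = - \frac{11900}{3}$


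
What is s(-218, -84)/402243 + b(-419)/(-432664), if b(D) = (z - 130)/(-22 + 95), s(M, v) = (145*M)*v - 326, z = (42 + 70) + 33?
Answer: 83854050861763/12704632770696 ≈ 6.6003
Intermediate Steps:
z = 145 (z = 112 + 33 = 145)
s(M, v) = -326 + 145*M*v (s(M, v) = 145*M*v - 326 = -326 + 145*M*v)
b(D) = 15/73 (b(D) = (145 - 130)/(-22 + 95) = 15/73)
s(-218, -84)/402243 + b(-419)/(-432664) = (-326 + 145*(-218)*(-84))/402243 + (15/73)/(-432664) = (-326 + 2655240)*(1/402243) + (15/73)*(-1/432664) = 2654914*(1/402243) - 15/31584472 = 2654914/402243 - 15/31584472 = 83854050861763/12704632770696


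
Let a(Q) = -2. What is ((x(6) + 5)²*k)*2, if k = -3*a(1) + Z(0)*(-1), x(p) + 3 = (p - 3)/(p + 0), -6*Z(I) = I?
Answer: 75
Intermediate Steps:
Z(I) = -I/6
x(p) = -3 + (-3 + p)/p (x(p) = -3 + (p - 3)/(p + 0) = -3 + (-3 + p)/p)
k = 6 (k = -3*(-2) - ⅙*0*(-1) = 6 + 0*(-1) = 6 + 0 = 6)
((x(6) + 5)²*k)*2 = (((-2 - 3/6) + 5)²*6)*2 = (((-2 - 3*⅙) + 5)²*6)*2 = (((-2 - ½) + 5)²*6)*2 = ((-5/2 + 5)²*6)*2 = ((5/2)²*6)*2 = ((25/4)*6)*2 = (75/2)*2 = 75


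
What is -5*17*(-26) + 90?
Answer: 2300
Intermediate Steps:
-5*17*(-26) + 90 = -85*(-26) + 90 = 2210 + 90 = 2300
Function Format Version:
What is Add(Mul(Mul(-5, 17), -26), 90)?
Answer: 2300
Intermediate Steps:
Add(Mul(Mul(-5, 17), -26), 90) = Add(Mul(-85, -26), 90) = Add(2210, 90) = 2300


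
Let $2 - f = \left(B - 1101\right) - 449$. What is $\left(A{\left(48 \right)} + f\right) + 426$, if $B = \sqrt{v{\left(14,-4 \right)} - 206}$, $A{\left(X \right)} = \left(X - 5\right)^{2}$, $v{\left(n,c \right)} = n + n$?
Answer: $3827 - i \sqrt{178} \approx 3827.0 - 13.342 i$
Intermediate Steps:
$v{\left(n,c \right)} = 2 n$
$A{\left(X \right)} = \left(-5 + X\right)^{2}$
$B = i \sqrt{178}$ ($B = \sqrt{2 \cdot 14 - 206} = \sqrt{28 - 206} = \sqrt{-178} = i \sqrt{178} \approx 13.342 i$)
$f = 1552 - i \sqrt{178}$ ($f = 2 - \left(\left(i \sqrt{178} - 1101\right) - 449\right) = 2 - \left(\left(-1101 + i \sqrt{178}\right) - 449\right) = 2 - \left(-1550 + i \sqrt{178}\right) = 2 + \left(1550 - i \sqrt{178}\right) = 1552 - i \sqrt{178} \approx 1552.0 - 13.342 i$)
$\left(A{\left(48 \right)} + f\right) + 426 = \left(\left(-5 + 48\right)^{2} + \left(1552 - i \sqrt{178}\right)\right) + 426 = \left(43^{2} + \left(1552 - i \sqrt{178}\right)\right) + 426 = \left(1849 + \left(1552 - i \sqrt{178}\right)\right) + 426 = \left(3401 - i \sqrt{178}\right) + 426 = 3827 - i \sqrt{178}$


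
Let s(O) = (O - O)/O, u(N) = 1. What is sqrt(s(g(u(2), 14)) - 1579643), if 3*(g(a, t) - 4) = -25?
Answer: 13*I*sqrt(9347) ≈ 1256.8*I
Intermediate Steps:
g(a, t) = -13/3 (g(a, t) = 4 + (1/3)*(-25) = 4 - 25/3 = -13/3)
s(O) = 0 (s(O) = 0/O = 0)
sqrt(s(g(u(2), 14)) - 1579643) = sqrt(0 - 1579643) = sqrt(-1579643) = 13*I*sqrt(9347)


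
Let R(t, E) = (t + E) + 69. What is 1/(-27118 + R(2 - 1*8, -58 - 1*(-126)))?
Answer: -1/26987 ≈ -3.7055e-5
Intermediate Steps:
R(t, E) = 69 + E + t (R(t, E) = (E + t) + 69 = 69 + E + t)
1/(-27118 + R(2 - 1*8, -58 - 1*(-126))) = 1/(-27118 + (69 + (-58 - 1*(-126)) + (2 - 1*8))) = 1/(-27118 + (69 + (-58 + 126) + (2 - 8))) = 1/(-27118 + (69 + 68 - 6)) = 1/(-27118 + 131) = 1/(-26987) = -1/26987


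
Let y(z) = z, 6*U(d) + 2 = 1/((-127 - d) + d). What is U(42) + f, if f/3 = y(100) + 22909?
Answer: 17532773/254 ≈ 69027.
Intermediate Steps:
U(d) = -85/254 (U(d) = -⅓ + 1/(6*((-127 - d) + d)) = -⅓ + (⅙)/(-127) = -⅓ + (⅙)*(-1/127) = -⅓ - 1/762 = -85/254)
f = 69027 (f = 3*(100 + 22909) = 3*23009 = 69027)
U(42) + f = -85/254 + 69027 = 17532773/254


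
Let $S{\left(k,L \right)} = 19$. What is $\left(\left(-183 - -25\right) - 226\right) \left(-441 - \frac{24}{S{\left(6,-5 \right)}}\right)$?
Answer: $\frac{3226752}{19} \approx 1.6983 \cdot 10^{5}$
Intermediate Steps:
$\left(\left(-183 - -25\right) - 226\right) \left(-441 - \frac{24}{S{\left(6,-5 \right)}}\right) = \left(\left(-183 - -25\right) - 226\right) \left(-441 - \frac{24}{19}\right) = \left(\left(-183 + 25\right) - 226\right) \left(-441 - \frac{24}{19}\right) = \left(-158 - 226\right) \left(-441 - \frac{24}{19}\right) = \left(-384\right) \left(- \frac{8403}{19}\right) = \frac{3226752}{19}$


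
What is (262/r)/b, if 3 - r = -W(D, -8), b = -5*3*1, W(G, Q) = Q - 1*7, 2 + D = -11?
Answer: 131/90 ≈ 1.4556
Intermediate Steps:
D = -13 (D = -2 - 11 = -13)
W(G, Q) = -7 + Q (W(G, Q) = Q - 7 = -7 + Q)
b = -15 (b = -15*1 = -15)
r = -12 (r = 3 - (-1)*(-7 - 8) = 3 - (-1)*(-15) = 3 - 1*15 = 3 - 15 = -12)
(262/r)/b = (262/(-12))/(-15) = (262*(-1/12))*(-1/15) = -131/6*(-1/15) = 131/90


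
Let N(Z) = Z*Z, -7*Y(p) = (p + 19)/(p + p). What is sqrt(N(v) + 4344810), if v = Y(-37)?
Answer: sqrt(291454199691)/259 ≈ 2084.4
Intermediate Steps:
Y(p) = -(19 + p)/(14*p) (Y(p) = -(p + 19)/(7*(p + p)) = -(19 + p)/(7*(2*p)) = -(19 + p)*1/(2*p)/7 = -(19 + p)/(14*p))
v = -9/259 (v = (1/14)*(-19 - 1*(-37))/(-37) = (1/14)*(-1/37)*(-19 + 37) = (1/14)*(-1/37)*18 = -9/259 ≈ -0.034749)
N(Z) = Z**2
sqrt(N(v) + 4344810) = sqrt((-9/259)**2 + 4344810) = sqrt(81/67081 + 4344810) = sqrt(291454199691/67081) = sqrt(291454199691)/259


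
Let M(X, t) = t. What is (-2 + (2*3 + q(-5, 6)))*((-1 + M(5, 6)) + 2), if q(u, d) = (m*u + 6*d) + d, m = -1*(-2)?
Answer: 252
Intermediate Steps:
m = 2
q(u, d) = 2*u + 7*d (q(u, d) = (2*u + 6*d) + d = 2*u + 7*d)
(-2 + (2*3 + q(-5, 6)))*((-1 + M(5, 6)) + 2) = (-2 + (2*3 + (2*(-5) + 7*6)))*((-1 + 6) + 2) = (-2 + (6 + (-10 + 42)))*(5 + 2) = (-2 + (6 + 32))*7 = (-2 + 38)*7 = 36*7 = 252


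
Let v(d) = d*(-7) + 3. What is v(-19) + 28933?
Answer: 29069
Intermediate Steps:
v(d) = 3 - 7*d (v(d) = -7*d + 3 = 3 - 7*d)
v(-19) + 28933 = (3 - 7*(-19)) + 28933 = (3 + 133) + 28933 = 136 + 28933 = 29069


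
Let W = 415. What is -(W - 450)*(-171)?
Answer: -5985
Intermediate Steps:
-(W - 450)*(-171) = -(415 - 450)*(-171) = -(-35)*(-171) = -1*5985 = -5985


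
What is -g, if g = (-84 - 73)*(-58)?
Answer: -9106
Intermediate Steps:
g = 9106 (g = -157*(-58) = 9106)
-g = -1*9106 = -9106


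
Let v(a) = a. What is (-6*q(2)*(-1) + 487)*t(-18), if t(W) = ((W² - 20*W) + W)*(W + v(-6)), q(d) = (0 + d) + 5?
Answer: -8455536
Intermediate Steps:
q(d) = 5 + d (q(d) = d + 5 = 5 + d)
t(W) = (-6 + W)*(W² - 19*W) (t(W) = ((W² - 20*W) + W)*(W - 6) = (W² - 19*W)*(-6 + W) = (-6 + W)*(W² - 19*W))
(-6*q(2)*(-1) + 487)*t(-18) = (-6*(5 + 2)*(-1) + 487)*(-18*(114 + (-18)² - 25*(-18))) = (-6*7*(-1) + 487)*(-18*(114 + 324 + 450)) = (-42*(-1) + 487)*(-18*888) = (42 + 487)*(-15984) = 529*(-15984) = -8455536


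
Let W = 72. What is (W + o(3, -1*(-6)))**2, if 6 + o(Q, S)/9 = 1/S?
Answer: 1521/4 ≈ 380.25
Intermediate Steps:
o(Q, S) = -54 + 9/S
(W + o(3, -1*(-6)))**2 = (72 + (-54 + 9/((-1*(-6)))))**2 = (72 + (-54 + 9/6))**2 = (72 + (-54 + 9*(1/6)))**2 = (72 + (-54 + 3/2))**2 = (72 - 105/2)**2 = (39/2)**2 = 1521/4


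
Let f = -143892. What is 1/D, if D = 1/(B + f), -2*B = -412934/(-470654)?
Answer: -67723551835/470654 ≈ -1.4389e+5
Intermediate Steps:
B = -206467/470654 (B = -(-206467)/(-470654) = -(-206467)*(-1)/470654 = -½*206467/235327 = -206467/470654 ≈ -0.43868)
D = -470654/67723551835 (D = 1/(-206467/470654 - 143892) = 1/(-67723551835/470654) = -470654/67723551835 ≈ -6.9496e-6)
1/D = 1/(-470654/67723551835) = -67723551835/470654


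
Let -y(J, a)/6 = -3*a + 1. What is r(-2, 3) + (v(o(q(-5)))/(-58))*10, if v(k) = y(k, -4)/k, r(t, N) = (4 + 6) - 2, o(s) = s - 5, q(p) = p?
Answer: 193/29 ≈ 6.6552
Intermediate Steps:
o(s) = -5 + s
y(J, a) = -6 + 18*a (y(J, a) = -6*(-3*a + 1) = -6*(1 - 3*a) = -6 + 18*a)
r(t, N) = 8 (r(t, N) = 10 - 2 = 8)
v(k) = -78/k (v(k) = (-6 + 18*(-4))/k = (-6 - 72)/k = -78/k)
r(-2, 3) + (v(o(q(-5)))/(-58))*10 = 8 + (-78/(-5 - 5)/(-58))*10 = 8 + (-78/(-10)*(-1/58))*10 = 8 + (-78*(-⅒)*(-1/58))*10 = 8 + ((39/5)*(-1/58))*10 = 8 - 39/290*10 = 8 - 39/29 = 193/29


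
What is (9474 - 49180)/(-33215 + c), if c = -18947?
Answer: 19853/26081 ≈ 0.76121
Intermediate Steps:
(9474 - 49180)/(-33215 + c) = (9474 - 49180)/(-33215 - 18947) = -39706/(-52162) = -39706*(-1/52162) = 19853/26081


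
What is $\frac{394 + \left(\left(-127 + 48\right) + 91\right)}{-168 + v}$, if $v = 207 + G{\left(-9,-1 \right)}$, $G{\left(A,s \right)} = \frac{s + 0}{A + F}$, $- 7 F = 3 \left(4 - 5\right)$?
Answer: $\frac{24360}{2347} \approx 10.379$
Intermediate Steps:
$F = \frac{3}{7}$ ($F = - \frac{3 \left(4 - 5\right)}{7} = - \frac{3 \left(-1\right)}{7} = \left(- \frac{1}{7}\right) \left(-3\right) = \frac{3}{7} \approx 0.42857$)
$G{\left(A,s \right)} = \frac{s}{\frac{3}{7} + A}$ ($G{\left(A,s \right)} = \frac{s + 0}{A + \frac{3}{7}} = \frac{s}{\frac{3}{7} + A}$)
$v = \frac{12427}{60}$ ($v = 207 + 7 \left(-1\right) \frac{1}{3 + 7 \left(-9\right)} = 207 + 7 \left(-1\right) \frac{1}{3 - 63} = 207 + 7 \left(-1\right) \frac{1}{-60} = 207 + 7 \left(-1\right) \left(- \frac{1}{60}\right) = 207 + \frac{7}{60} = \frac{12427}{60} \approx 207.12$)
$\frac{394 + \left(\left(-127 + 48\right) + 91\right)}{-168 + v} = \frac{394 + \left(\left(-127 + 48\right) + 91\right)}{-168 + \frac{12427}{60}} = \frac{394 + \left(-79 + 91\right)}{\frac{2347}{60}} = \left(394 + 12\right) \frac{60}{2347} = 406 \cdot \frac{60}{2347} = \frac{24360}{2347}$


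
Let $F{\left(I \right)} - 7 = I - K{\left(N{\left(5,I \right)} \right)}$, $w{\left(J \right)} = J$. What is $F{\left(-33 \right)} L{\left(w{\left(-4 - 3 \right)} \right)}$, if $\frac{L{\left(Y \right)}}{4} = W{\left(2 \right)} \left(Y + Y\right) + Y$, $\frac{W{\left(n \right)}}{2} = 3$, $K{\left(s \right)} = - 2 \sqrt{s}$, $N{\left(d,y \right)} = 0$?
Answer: $9464$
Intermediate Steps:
$W{\left(n \right)} = 6$ ($W{\left(n \right)} = 2 \cdot 3 = 6$)
$F{\left(I \right)} = 7 + I$ ($F{\left(I \right)} = 7 + \left(I - - 2 \sqrt{0}\right) = 7 + \left(I - \left(-2\right) 0\right) = 7 + \left(I - 0\right) = 7 + \left(I + 0\right) = 7 + I$)
$L{\left(Y \right)} = 52 Y$ ($L{\left(Y \right)} = 4 \left(6 \left(Y + Y\right) + Y\right) = 4 \left(6 \cdot 2 Y + Y\right) = 4 \left(12 Y + Y\right) = 4 \cdot 13 Y = 52 Y$)
$F{\left(-33 \right)} L{\left(w{\left(-4 - 3 \right)} \right)} = \left(7 - 33\right) 52 \left(-4 - 3\right) = - 26 \cdot 52 \left(-4 - 3\right) = - 26 \cdot 52 \left(-7\right) = \left(-26\right) \left(-364\right) = 9464$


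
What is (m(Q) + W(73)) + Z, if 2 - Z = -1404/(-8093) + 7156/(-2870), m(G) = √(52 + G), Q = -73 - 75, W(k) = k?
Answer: 897951139/11613455 + 4*I*√6 ≈ 77.32 + 9.798*I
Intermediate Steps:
Q = -148
Z = 50168924/11613455 (Z = 2 - (-1404/(-8093) + 7156/(-2870)) = 2 - (-1404*(-1/8093) + 7156*(-1/2870)) = 2 - (1404/8093 - 3578/1435) = 2 - 1*(-26942014/11613455) = 2 + 26942014/11613455 = 50168924/11613455 ≈ 4.3199)
(m(Q) + W(73)) + Z = (√(52 - 148) + 73) + 50168924/11613455 = (√(-96) + 73) + 50168924/11613455 = (4*I*√6 + 73) + 50168924/11613455 = (73 + 4*I*√6) + 50168924/11613455 = 897951139/11613455 + 4*I*√6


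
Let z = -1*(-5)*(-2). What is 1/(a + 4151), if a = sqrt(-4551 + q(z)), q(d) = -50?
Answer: 4151/17235402 - I*sqrt(4601)/17235402 ≈ 0.00024084 - 3.9355e-6*I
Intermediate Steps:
z = -10 (z = 5*(-2) = -10)
a = I*sqrt(4601) (a = sqrt(-4551 - 50) = sqrt(-4601) = I*sqrt(4601) ≈ 67.831*I)
1/(a + 4151) = 1/(I*sqrt(4601) + 4151) = 1/(4151 + I*sqrt(4601))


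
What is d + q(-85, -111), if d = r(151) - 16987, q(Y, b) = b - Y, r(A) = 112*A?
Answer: -101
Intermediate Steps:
d = -75 (d = 112*151 - 16987 = 16912 - 16987 = -75)
d + q(-85, -111) = -75 + (-111 - 1*(-85)) = -75 + (-111 + 85) = -75 - 26 = -101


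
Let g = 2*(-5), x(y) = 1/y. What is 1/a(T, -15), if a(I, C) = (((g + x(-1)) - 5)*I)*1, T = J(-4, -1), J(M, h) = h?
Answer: 1/16 ≈ 0.062500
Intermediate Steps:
T = -1
g = -10
a(I, C) = -16*I (a(I, C) = (((-10 + 1/(-1)) - 5)*I)*1 = (((-10 - 1) - 5)*I)*1 = ((-11 - 5)*I)*1 = -16*I*1 = -16*I)
1/a(T, -15) = 1/(-16*(-1)) = 1/16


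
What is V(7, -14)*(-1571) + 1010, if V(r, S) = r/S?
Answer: 3591/2 ≈ 1795.5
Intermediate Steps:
V(7, -14)*(-1571) + 1010 = (7/(-14))*(-1571) + 1010 = (7*(-1/14))*(-1571) + 1010 = -½*(-1571) + 1010 = 1571/2 + 1010 = 3591/2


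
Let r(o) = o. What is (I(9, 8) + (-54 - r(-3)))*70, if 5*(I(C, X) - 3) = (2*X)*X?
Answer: -1568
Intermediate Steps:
I(C, X) = 3 + 2*X**2/5 (I(C, X) = 3 + ((2*X)*X)/5 = 3 + (2*X**2)/5 = 3 + 2*X**2/5)
(I(9, 8) + (-54 - r(-3)))*70 = ((3 + (2/5)*8**2) + (-54 - 1*(-3)))*70 = ((3 + (2/5)*64) + (-54 + 3))*70 = ((3 + 128/5) - 51)*70 = (143/5 - 51)*70 = -112/5*70 = -1568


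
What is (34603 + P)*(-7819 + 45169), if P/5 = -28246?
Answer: -3982518450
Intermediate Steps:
P = -141230 (P = 5*(-28246) = -141230)
(34603 + P)*(-7819 + 45169) = (34603 - 141230)*(-7819 + 45169) = -106627*37350 = -3982518450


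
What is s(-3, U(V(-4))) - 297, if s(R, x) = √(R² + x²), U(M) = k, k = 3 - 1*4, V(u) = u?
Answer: -297 + √10 ≈ -293.84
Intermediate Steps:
k = -1 (k = 3 - 4 = -1)
U(M) = -1
s(-3, U(V(-4))) - 297 = √((-3)² + (-1)²) - 297 = √(9 + 1) - 297 = √10 - 297 = -297 + √10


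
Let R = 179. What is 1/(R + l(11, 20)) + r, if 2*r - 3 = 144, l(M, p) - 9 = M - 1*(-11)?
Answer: 7718/105 ≈ 73.505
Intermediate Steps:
l(M, p) = 20 + M (l(M, p) = 9 + (M - 1*(-11)) = 9 + (M + 11) = 9 + (11 + M) = 20 + M)
r = 147/2 (r = 3/2 + (½)*144 = 3/2 + 72 = 147/2 ≈ 73.500)
1/(R + l(11, 20)) + r = 1/(179 + (20 + 11)) + 147/2 = 1/(179 + 31) + 147/2 = 1/210 + 147/2 = 7718/105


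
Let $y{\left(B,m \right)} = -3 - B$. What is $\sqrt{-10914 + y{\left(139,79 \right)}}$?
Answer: $4 i \sqrt{691} \approx 105.15 i$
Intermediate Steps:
$\sqrt{-10914 + y{\left(139,79 \right)}} = \sqrt{-10914 - 142} = \sqrt{-11056} = 4 i \sqrt{691}$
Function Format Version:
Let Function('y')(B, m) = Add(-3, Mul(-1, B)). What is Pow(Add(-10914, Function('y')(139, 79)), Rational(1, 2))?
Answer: Mul(4, I, Pow(691, Rational(1, 2))) ≈ Mul(105.15, I)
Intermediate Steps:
Pow(Add(-10914, Function('y')(139, 79)), Rational(1, 2)) = Pow(Add(-10914, Add(-3, Mul(-1, 139))), Rational(1, 2)) = Pow(Add(-10914, Add(-3, -139)), Rational(1, 2)) = Pow(Add(-10914, -142), Rational(1, 2)) = Pow(-11056, Rational(1, 2)) = Mul(4, I, Pow(691, Rational(1, 2)))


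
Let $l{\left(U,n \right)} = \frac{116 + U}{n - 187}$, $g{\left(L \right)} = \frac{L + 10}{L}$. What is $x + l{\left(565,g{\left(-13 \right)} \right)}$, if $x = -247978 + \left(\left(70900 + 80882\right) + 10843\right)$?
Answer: $- \frac{207245937}{2428} \approx -85357.0$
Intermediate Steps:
$g{\left(L \right)} = \frac{10 + L}{L}$
$l{\left(U,n \right)} = \frac{116 + U}{-187 + n}$
$x = -85353$ ($x = -247978 + \left(151782 + 10843\right) = -247978 + 162625 = -85353$)
$x + l{\left(565,g{\left(-13 \right)} \right)} = -85353 + \frac{116 + 565}{-187 + \frac{10 - 13}{-13}} = -85353 + \frac{1}{-187 - - \frac{3}{13}} \cdot 681 = -85353 + \frac{1}{-187 + \frac{3}{13}} \cdot 681 = -85353 + \frac{1}{- \frac{2428}{13}} \cdot 681 = -85353 - \frac{8853}{2428} = - \frac{207245937}{2428}$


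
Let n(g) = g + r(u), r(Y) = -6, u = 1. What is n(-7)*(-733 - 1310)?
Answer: 26559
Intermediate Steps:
n(g) = -6 + g (n(g) = g - 6 = -6 + g)
n(-7)*(-733 - 1310) = (-6 - 7)*(-733 - 1310) = -13*(-2043) = 26559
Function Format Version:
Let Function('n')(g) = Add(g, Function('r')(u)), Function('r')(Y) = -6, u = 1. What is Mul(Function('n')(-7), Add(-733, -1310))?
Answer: 26559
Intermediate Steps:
Function('n')(g) = Add(-6, g) (Function('n')(g) = Add(g, -6) = Add(-6, g))
Mul(Function('n')(-7), Add(-733, -1310)) = Mul(Add(-6, -7), Add(-733, -1310)) = Mul(-13, -2043) = 26559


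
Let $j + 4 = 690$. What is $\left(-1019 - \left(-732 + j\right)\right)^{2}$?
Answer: $946729$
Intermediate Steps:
$j = 686$ ($j = -4 + 690 = 686$)
$\left(-1019 - \left(-732 + j\right)\right)^{2} = \left(-1019 + \left(732 - 686\right)\right)^{2} = \left(-1019 + 46\right)^{2} = \left(-973\right)^{2} = 946729$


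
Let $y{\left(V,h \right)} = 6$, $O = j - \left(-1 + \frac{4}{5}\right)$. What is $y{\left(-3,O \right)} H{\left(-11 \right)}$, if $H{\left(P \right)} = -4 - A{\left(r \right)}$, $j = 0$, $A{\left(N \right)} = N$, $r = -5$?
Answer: $6$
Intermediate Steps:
$H{\left(P \right)} = 1$ ($H{\left(P \right)} = -4 - -5 = -4 + 5 = 1$)
$O = \frac{1}{5}$ ($O = 0 - \left(-1 + \frac{4}{5}\right) = 0 - - \frac{1}{5} = 0 + \left(1 - \frac{4}{5}\right) = 0 + \frac{1}{5} = \frac{1}{5} \approx 0.2$)
$y{\left(-3,O \right)} H{\left(-11 \right)} = 6 \cdot 1 = 6$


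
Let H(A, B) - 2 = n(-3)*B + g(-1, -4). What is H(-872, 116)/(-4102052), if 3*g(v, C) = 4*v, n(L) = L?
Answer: 521/6153078 ≈ 8.4673e-5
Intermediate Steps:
g(v, C) = 4*v/3 (g(v, C) = (4*v)/3 = 4*v/3)
H(A, B) = ⅔ - 3*B (H(A, B) = 2 + (-3*B + (4/3)*(-1)) = 2 + (-3*B - 4/3) = 2 + (-4/3 - 3*B) = ⅔ - 3*B)
H(-872, 116)/(-4102052) = (⅔ - 3*116)/(-4102052) = (⅔ - 348)*(-1/4102052) = -1042/3*(-1/4102052) = 521/6153078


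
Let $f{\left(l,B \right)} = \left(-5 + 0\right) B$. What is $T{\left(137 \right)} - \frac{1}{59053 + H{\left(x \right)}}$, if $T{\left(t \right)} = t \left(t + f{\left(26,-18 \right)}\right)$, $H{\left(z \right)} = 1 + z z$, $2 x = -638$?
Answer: $\frac{5001185684}{160815} \approx 31099.0$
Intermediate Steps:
$x = -319$ ($x = \frac{1}{2} \left(-638\right) = -319$)
$f{\left(l,B \right)} = - 5 B$
$H{\left(z \right)} = 1 + z^{2}$
$T{\left(t \right)} = t \left(90 + t\right)$ ($T{\left(t \right)} = t \left(t - -90\right) = t \left(t + 90\right) = t \left(90 + t\right)$)
$T{\left(137 \right)} - \frac{1}{59053 + H{\left(x \right)}} = 137 \left(90 + 137\right) - \frac{1}{59053 + \left(1 + \left(-319\right)^{2}\right)} = 137 \cdot 227 - \frac{1}{59053 + \left(1 + 101761\right)} = 31099 - \frac{1}{59053 + 101762} = 31099 - \frac{1}{160815} = \frac{5001185684}{160815}$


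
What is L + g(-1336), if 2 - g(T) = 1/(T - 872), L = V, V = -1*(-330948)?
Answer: 730737601/2208 ≈ 3.3095e+5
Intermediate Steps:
V = 330948
L = 330948
g(T) = 2 - 1/(-872 + T) (g(T) = 2 - 1/(T - 872) = 2 - 1/(-872 + T))
L + g(-1336) = 330948 + (-1745 + 2*(-1336))/(-872 - 1336) = 330948 + (-1745 - 2672)/(-2208) = 330948 - 1/2208*(-4417) = 330948 + 4417/2208 = 730737601/2208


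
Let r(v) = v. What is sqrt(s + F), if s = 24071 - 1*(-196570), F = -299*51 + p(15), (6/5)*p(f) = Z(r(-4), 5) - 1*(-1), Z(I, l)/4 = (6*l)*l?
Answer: sqrt(7412142)/6 ≈ 453.75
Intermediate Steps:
Z(I, l) = 24*l**2 (Z(I, l) = 4*((6*l)*l) = 4*(6*l**2) = 24*l**2)
p(f) = 3005/6 (p(f) = 5*(24*5**2 - 1*(-1))/6 = 5*(24*25 + 1)/6 = 5*(600 + 1)/6 = (5/6)*601 = 3005/6)
F = -88489/6 (F = -299*51 + 3005/6 = -15249 + 3005/6 = -88489/6 ≈ -14748.)
s = 220641 (s = 24071 + 196570 = 220641)
sqrt(s + F) = sqrt(220641 - 88489/6) = sqrt(1235357/6) = sqrt(7412142)/6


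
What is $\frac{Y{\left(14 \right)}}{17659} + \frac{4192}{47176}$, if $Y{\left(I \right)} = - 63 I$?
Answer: $\frac{4052162}{104135123} \approx 0.038913$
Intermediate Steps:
$\frac{Y{\left(14 \right)}}{17659} + \frac{4192}{47176} = \frac{\left(-63\right) 14}{17659} + \frac{4192}{47176} = \left(-882\right) \frac{1}{17659} + 4192 \cdot \frac{1}{47176} = - \frac{882}{17659} + \frac{524}{5897} = \frac{4052162}{104135123}$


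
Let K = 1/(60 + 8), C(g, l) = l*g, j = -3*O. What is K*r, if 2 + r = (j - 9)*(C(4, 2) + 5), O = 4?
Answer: -275/68 ≈ -4.0441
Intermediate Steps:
j = -12 (j = -3*4 = -12)
C(g, l) = g*l
r = -275 (r = -2 + (-12 - 9)*(4*2 + 5) = -2 - 21*(8 + 5) = -2 - 21*13 = -2 - 273 = -275)
K = 1/68 ≈ 0.014706
K*r = (1/68)*(-275) = -275/68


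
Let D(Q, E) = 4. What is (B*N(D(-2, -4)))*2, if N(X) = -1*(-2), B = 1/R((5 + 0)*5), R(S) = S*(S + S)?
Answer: 2/625 ≈ 0.0032000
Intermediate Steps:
R(S) = 2*S² (R(S) = S*(2*S) = 2*S²)
B = 1/1250 (B = 1/(2*((5 + 0)*5)²) = 1/(2*(5*5)²) = 1/(2*25²) = 1/(2*625) = 1/1250 ≈ 0.00080000)
N(X) = 2
(B*N(D(-2, -4)))*2 = ((1/1250)*2)*2 = (1/625)*2 = 2/625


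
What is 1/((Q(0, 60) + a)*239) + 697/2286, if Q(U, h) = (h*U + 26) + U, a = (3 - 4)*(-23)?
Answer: 8164853/26771346 ≈ 0.30498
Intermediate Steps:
a = 23 (a = -1*(-23) = 23)
Q(U, h) = 26 + U + U*h (Q(U, h) = (U*h + 26) + U = (26 + U*h) + U = 26 + U + U*h)
1/((Q(0, 60) + a)*239) + 697/2286 = 1/(((26 + 0 + 0*60) + 23)*239) + 697/2286 = (1/239)/((26 + 0 + 0) + 23) + 697*(1/2286) = (1/239)/(26 + 23) + 697/2286 = (1/239)/49 + 697/2286 = (1/49)*(1/239) + 697/2286 = 1/11711 + 697/2286 = 8164853/26771346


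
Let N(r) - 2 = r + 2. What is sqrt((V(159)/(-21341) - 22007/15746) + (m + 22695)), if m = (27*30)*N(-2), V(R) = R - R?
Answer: sqrt(6028229864318)/15746 ≈ 155.93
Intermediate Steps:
N(r) = 4 + r (N(r) = 2 + (r + 2) = 2 + (2 + r) = 4 + r)
V(R) = 0
m = 1620 (m = (27*30)*(4 - 2) = 810*2 = 1620)
sqrt((V(159)/(-21341) - 22007/15746) + (m + 22695)) = sqrt((0/(-21341) - 22007/15746) + (1620 + 22695)) = sqrt((0*(-1/21341) - 22007*1/15746) + 24315) = sqrt((0 - 22007/15746) + 24315) = sqrt(-22007/15746 + 24315) = sqrt(382841983/15746) = sqrt(6028229864318)/15746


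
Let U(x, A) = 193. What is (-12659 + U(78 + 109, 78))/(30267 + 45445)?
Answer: -6233/37856 ≈ -0.16465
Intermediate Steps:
(-12659 + U(78 + 109, 78))/(30267 + 45445) = (-12659 + 193)/(30267 + 45445) = -12466/75712 = -12466*1/75712 = -6233/37856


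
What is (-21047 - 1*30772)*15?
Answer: -777285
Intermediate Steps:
(-21047 - 1*30772)*15 = (-21047 - 30772)*15 = -51819*15 = -777285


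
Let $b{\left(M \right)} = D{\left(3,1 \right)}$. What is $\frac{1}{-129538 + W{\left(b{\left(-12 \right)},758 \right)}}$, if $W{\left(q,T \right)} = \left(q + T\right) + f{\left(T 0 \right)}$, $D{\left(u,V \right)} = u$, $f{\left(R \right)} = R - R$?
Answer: $- \frac{1}{128777} \approx -7.7654 \cdot 10^{-6}$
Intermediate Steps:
$f{\left(R \right)} = 0$
$b{\left(M \right)} = 3$
$W{\left(q,T \right)} = T + q$ ($W{\left(q,T \right)} = \left(q + T\right) + 0 = \left(T + q\right) + 0 = T + q$)
$\frac{1}{-129538 + W{\left(b{\left(-12 \right)},758 \right)}} = \frac{1}{-129538 + \left(758 + 3\right)} = \frac{1}{-129538 + 761} = \frac{1}{-128777} = - \frac{1}{128777}$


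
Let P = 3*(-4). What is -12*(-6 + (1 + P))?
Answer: 204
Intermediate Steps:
P = -12
-12*(-6 + (1 + P)) = -12*(-6 + (1 - 12)) = -12*(-6 - 11) = -12*(-17) = 204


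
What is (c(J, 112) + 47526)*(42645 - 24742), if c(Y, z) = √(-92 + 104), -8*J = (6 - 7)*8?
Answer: 850857978 + 35806*√3 ≈ 8.5092e+8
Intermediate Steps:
J = 1 (J = -(6 - 7)*8/8 = -(-1)*8/8 = -⅛*(-8) = 1)
c(Y, z) = 2*√3 (c(Y, z) = √12 = 2*√3)
(c(J, 112) + 47526)*(42645 - 24742) = (2*√3 + 47526)*(42645 - 24742) = (47526 + 2*√3)*17903 = 850857978 + 35806*√3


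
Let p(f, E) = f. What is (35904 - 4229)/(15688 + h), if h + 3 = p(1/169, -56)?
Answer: 5353075/2650766 ≈ 2.0194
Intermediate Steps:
h = -506/169 (h = -3 + 1/169 = -506/169 ≈ -2.9941)
(35904 - 4229)/(15688 + h) = (35904 - 4229)/(15688 - 506/169) = 31675/(2650766/169) = 31675*(169/2650766) = 5353075/2650766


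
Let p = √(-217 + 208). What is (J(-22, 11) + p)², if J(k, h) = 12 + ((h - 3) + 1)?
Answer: 432 + 126*I ≈ 432.0 + 126.0*I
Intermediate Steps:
J(k, h) = 10 + h (J(k, h) = 12 + ((-3 + h) + 1) = 12 + (-2 + h) = 10 + h)
p = 3*I (p = √(-9) = 3*I ≈ 3.0*I)
(J(-22, 11) + p)² = ((10 + 11) + 3*I)² = (21 + 3*I)²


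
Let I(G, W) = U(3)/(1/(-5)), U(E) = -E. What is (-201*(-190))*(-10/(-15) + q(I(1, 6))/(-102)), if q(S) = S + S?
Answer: 241870/17 ≈ 14228.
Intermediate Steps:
I(G, W) = 15 (I(G, W) = (-1*3)/(1/(-5)) = -3/(-⅕) = -3*(-5) = 15)
q(S) = 2*S
(-201*(-190))*(-10/(-15) + q(I(1, 6))/(-102)) = (-201*(-190))*(-10/(-15) + (2*15)/(-102)) = 38190*(-10*(-1/15) + 30*(-1/102)) = 38190*(⅔ - 5/17) = 38190*(19/51) = 241870/17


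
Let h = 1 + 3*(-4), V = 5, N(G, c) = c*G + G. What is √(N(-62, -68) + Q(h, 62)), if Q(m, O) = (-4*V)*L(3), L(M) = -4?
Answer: √4234 ≈ 65.069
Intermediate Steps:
N(G, c) = G + G*c (N(G, c) = G*c + G = G + G*c)
h = -11 (h = 1 - 12 = -11)
Q(m, O) = 80 (Q(m, O) = -4*5*(-4) = -20*(-4) = 80)
√(N(-62, -68) + Q(h, 62)) = √(-62*(1 - 68) + 80) = √(-62*(-67) + 80) = √(4154 + 80) = √4234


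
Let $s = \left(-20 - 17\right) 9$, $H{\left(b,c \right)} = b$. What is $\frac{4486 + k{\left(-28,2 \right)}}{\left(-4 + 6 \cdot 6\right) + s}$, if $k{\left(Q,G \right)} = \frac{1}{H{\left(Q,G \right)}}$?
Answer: $- \frac{125607}{8428} \approx -14.904$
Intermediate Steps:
$s = -333$ ($s = \left(-37\right) 9 = -333$)
$k{\left(Q,G \right)} = \frac{1}{Q}$
$\frac{4486 + k{\left(-28,2 \right)}}{\left(-4 + 6 \cdot 6\right) + s} = \frac{4486 + \frac{1}{-28}}{\left(-4 + 6 \cdot 6\right) - 333} = \frac{4486 - \frac{1}{28}}{\left(-4 + 36\right) - 333} = \frac{125607}{28 \left(32 - 333\right)} = \frac{125607}{28 \left(-301\right)} = \frac{125607}{28} \left(- \frac{1}{301}\right) = - \frac{125607}{8428}$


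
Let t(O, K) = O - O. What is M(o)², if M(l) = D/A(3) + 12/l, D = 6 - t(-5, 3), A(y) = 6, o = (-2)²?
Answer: 16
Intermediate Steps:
o = 4
t(O, K) = 0
D = 6 (D = 6 - 1*0 = 6 + 0 = 6)
M(l) = 1 + 12/l (M(l) = 6/6 + 12/l = 6*(⅙) + 12/l = 1 + 12/l)
M(o)² = ((12 + 4)/4)² = ((¼)*16)² = 4² = 16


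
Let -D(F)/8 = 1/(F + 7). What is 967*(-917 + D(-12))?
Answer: -4425959/5 ≈ -8.8519e+5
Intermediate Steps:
D(F) = -8/(7 + F) (D(F) = -8/(F + 7) = -8/(7 + F))
967*(-917 + D(-12)) = 967*(-917 - 8/(7 - 12)) = 967*(-917 - 8/(-5)) = 967*(-917 - 8*(-1/5)) = 967*(-917 + 8/5) = 967*(-4577/5) = -4425959/5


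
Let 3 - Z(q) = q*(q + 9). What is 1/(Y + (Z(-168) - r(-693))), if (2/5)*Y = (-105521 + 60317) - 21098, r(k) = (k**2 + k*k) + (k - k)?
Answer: -1/1152962 ≈ -8.6733e-7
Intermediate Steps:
Z(q) = 3 - q*(9 + q) (Z(q) = 3 - q*(q + 9) = 3 - q*(9 + q))
r(k) = 2*k**2 (r(k) = (k**2 + k**2) + 0 = 2*k**2 + 0 = 2*k**2)
Y = -165755 (Y = 5*((-105521 + 60317) - 21098)/2 = 5*(-45204 - 21098)/2 = (5/2)*(-66302) = -165755)
1/(Y + (Z(-168) - r(-693))) = 1/(-165755 + ((3 - 1*(-168)**2 - 9*(-168)) - 2*(-693)**2)) = 1/(-165755 + ((3 - 1*28224 + 1512) - 2*480249)) = 1/(-165755 + ((3 - 28224 + 1512) - 1*960498)) = 1/(-165755 + (-26709 - 960498)) = 1/(-165755 - 987207) = 1/(-1152962) = -1/1152962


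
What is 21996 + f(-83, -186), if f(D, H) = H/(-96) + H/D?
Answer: 29216237/1328 ≈ 22000.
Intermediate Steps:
f(D, H) = -H/96 + H/D (f(D, H) = H*(-1/96) + H/D = -H/96 + H/D)
21996 + f(-83, -186) = 21996 + (-1/96*(-186) - 186/(-83)) = 21996 + (31/16 - 186*(-1/83)) = 21996 + (31/16 + 186/83) = 21996 + 5549/1328 = 29216237/1328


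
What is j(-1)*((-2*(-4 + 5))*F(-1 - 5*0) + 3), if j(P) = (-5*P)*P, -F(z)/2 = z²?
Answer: -35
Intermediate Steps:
F(z) = -2*z²
j(P) = -5*P²
j(-1)*((-2*(-4 + 5))*F(-1 - 5*0) + 3) = (-5*(-1)²)*((-2*(-4 + 5))*(-2*(-1 - 5*0)²) + 3) = (-5*1)*((-2*1)*(-2*(-1 + 0)²) + 3) = -5*(-(-4)*(-1)² + 3) = -5*(-(-4) + 3) = -5*(-2*(-2) + 3) = -5*(4 + 3) = -5*7 = -35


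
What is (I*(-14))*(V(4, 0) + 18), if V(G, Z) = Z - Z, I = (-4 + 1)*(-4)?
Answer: -3024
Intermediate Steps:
I = 12 (I = -3*(-4) = 12)
V(G, Z) = 0
(I*(-14))*(V(4, 0) + 18) = (12*(-14))*(0 + 18) = -168*18 = -3024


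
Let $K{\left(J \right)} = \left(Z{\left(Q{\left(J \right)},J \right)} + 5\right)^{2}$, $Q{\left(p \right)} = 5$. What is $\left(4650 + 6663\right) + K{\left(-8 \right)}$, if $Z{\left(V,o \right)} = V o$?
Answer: $12538$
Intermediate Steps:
$K{\left(J \right)} = \left(5 + 5 J\right)^{2}$ ($K{\left(J \right)} = \left(5 J + 5\right)^{2} = \left(5 + 5 J\right)^{2}$)
$\left(4650 + 6663\right) + K{\left(-8 \right)} = \left(4650 + 6663\right) + 25 \left(1 - 8\right)^{2} = 11313 + 25 \left(-7\right)^{2} = 11313 + 25 \cdot 49 = 11313 + 1225 = 12538$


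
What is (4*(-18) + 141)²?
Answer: 4761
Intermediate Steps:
(4*(-18) + 141)² = (-72 + 141)² = 69² = 4761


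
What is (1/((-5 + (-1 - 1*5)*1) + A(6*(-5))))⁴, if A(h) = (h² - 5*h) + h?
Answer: 1/1036488922561 ≈ 9.6480e-13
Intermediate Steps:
A(h) = h² - 4*h
(1/((-5 + (-1 - 1*5)*1) + A(6*(-5))))⁴ = (1/((-5 + (-1 - 1*5)*1) + (6*(-5))*(-4 + 6*(-5))))⁴ = (1/((-5 + (-1 - 5)*1) - 30*(-4 - 30)))⁴ = (1/((-5 - 6*1) - 30*(-34)))⁴ = (1/((-5 - 6) + 1020))⁴ = (1/(-11 + 1020))⁴ = (1/1009)⁴ = 1/1036488922561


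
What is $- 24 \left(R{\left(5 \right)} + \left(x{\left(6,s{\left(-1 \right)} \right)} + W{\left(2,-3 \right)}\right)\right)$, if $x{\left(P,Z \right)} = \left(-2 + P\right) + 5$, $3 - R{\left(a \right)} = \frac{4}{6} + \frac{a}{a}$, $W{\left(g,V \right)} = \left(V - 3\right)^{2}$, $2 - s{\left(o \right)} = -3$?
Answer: $-1112$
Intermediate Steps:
$s{\left(o \right)} = 5$ ($s{\left(o \right)} = 2 - -3 = 2 + 3 = 5$)
$W{\left(g,V \right)} = \left(-3 + V\right)^{2}$
$R{\left(a \right)} = \frac{4}{3}$ ($R{\left(a \right)} = 3 - \left(\frac{4}{6} + \frac{a}{a}\right) = 3 - \left(4 \cdot \frac{1}{6} + 1\right) = 3 - \left(\frac{2}{3} + 1\right) = 3 - \frac{5}{3} = \frac{4}{3}$)
$x{\left(P,Z \right)} = 3 + P$
$- 24 \left(R{\left(5 \right)} + \left(x{\left(6,s{\left(-1 \right)} \right)} + W{\left(2,-3 \right)}\right)\right) = - 24 \left(\frac{4}{3} + \left(\left(3 + 6\right) + \left(-3 - 3\right)^{2}\right)\right) = - 24 \left(\frac{4}{3} + \left(9 + \left(-6\right)^{2}\right)\right) = - 24 \left(\frac{4}{3} + \left(9 + 36\right)\right) = - 24 \left(\frac{4}{3} + 45\right) = \left(-24\right) \frac{139}{3} = -1112$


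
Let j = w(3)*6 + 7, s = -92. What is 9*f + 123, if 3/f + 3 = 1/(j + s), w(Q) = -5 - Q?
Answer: 45609/400 ≈ 114.02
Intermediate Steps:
j = -41 (j = (-5 - 1*3)*6 + 7 = (-5 - 3)*6 + 7 = -8*6 + 7 = -48 + 7 = -41)
f = -399/400 (f = 3/(-3 + 1/(-41 - 92)) = 3/(-3 + 1/(-133)) = 3/(-3 - 1/133) = 3/(-400/133) = 3*(-133/400) = -399/400 ≈ -0.99750)
9*f + 123 = 9*(-399/400) + 123 = -3591/400 + 123 = 45609/400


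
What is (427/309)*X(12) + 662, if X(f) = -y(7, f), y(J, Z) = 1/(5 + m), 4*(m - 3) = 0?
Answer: 1636037/2472 ≈ 661.83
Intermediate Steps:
m = 3 (m = 3 + (1/4)*0 = 3 + 0 = 3)
y(J, Z) = 1/8 (y(J, Z) = 1/(5 + 3) = 1/8)
X(f) = -1/8 (X(f) = -1*1/8 = -1/8)
(427/309)*X(12) + 662 = (427/309)*(-1/8) + 662 = -427/2472 + 662 = 1636037/2472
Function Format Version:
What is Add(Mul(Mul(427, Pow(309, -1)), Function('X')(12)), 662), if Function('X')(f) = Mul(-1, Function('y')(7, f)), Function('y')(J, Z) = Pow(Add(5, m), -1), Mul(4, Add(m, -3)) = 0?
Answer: Rational(1636037, 2472) ≈ 661.83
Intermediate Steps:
m = 3 (m = Add(3, Mul(Rational(1, 4), 0)) = Add(3, 0) = 3)
Function('y')(J, Z) = Rational(1, 8) (Function('y')(J, Z) = Pow(Add(5, 3), -1) = Pow(8, -1) = Rational(1, 8))
Function('X')(f) = Rational(-1, 8) (Function('X')(f) = Mul(-1, Rational(1, 8)) = Rational(-1, 8))
Add(Mul(Mul(427, Pow(309, -1)), Function('X')(12)), 662) = Add(Mul(Mul(427, Pow(309, -1)), Rational(-1, 8)), 662) = Add(Mul(Mul(427, Rational(1, 309)), Rational(-1, 8)), 662) = Add(Mul(Rational(427, 309), Rational(-1, 8)), 662) = Add(Rational(-427, 2472), 662) = Rational(1636037, 2472)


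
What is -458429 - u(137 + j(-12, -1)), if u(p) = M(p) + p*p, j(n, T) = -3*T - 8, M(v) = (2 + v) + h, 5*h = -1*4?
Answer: -2379931/5 ≈ -4.7599e+5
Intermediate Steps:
h = -4/5 (h = (-1*4)/5 = (1/5)*(-4) = -4/5 ≈ -0.80000)
M(v) = 6/5 + v (M(v) = (2 + v) - 4/5 = 6/5 + v)
j(n, T) = -8 - 3*T
u(p) = 6/5 + p + p**2 (u(p) = (6/5 + p) + p*p = (6/5 + p) + p**2 = 6/5 + p + p**2)
-458429 - u(137 + j(-12, -1)) = -458429 - (6/5 + (137 + (-8 - 3*(-1))) + (137 + (-8 - 3*(-1)))**2) = -458429 - (6/5 + (137 + (-8 + 3)) + (137 + (-8 + 3))**2) = -458429 - (6/5 + (137 - 5) + (137 - 5)**2) = -458429 - (6/5 + 132 + 132**2) = -458429 - (6/5 + 132 + 17424) = -458429 - 1*87786/5 = -458429 - 87786/5 = -2379931/5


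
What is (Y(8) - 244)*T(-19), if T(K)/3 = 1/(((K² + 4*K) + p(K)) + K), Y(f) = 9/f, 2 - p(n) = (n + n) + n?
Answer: -5829/2600 ≈ -2.2419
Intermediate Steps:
p(n) = 2 - 3*n (p(n) = 2 - ((n + n) + n) = 2 - (2*n + n) = 2 - 3*n)
T(K) = 3/(2 + K² + 2*K) (T(K) = 3/(((K² + 4*K) + (2 - 3*K)) + K) = 3/((2 + K + K²) + K) = 3/(2 + K² + 2*K))
(Y(8) - 244)*T(-19) = (9/8 - 244)*(3/(2 + (-19)² + 2*(-19))) = (9*(⅛) - 244)*(3/(2 + 361 - 38)) = (9/8 - 244)*(3/325) = -5829/(8*325) = -1943/8*3/325 = -5829/2600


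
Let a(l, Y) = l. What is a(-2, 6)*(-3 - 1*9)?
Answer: 24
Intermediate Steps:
a(-2, 6)*(-3 - 1*9) = -2*(-3 - 1*9) = -2*(-3 - 9) = -2*(-12) = 24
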